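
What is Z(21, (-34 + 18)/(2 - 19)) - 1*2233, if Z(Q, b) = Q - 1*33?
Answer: -2245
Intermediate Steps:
Z(Q, b) = -33 + Q (Z(Q, b) = Q - 33 = -33 + Q)
Z(21, (-34 + 18)/(2 - 19)) - 1*2233 = (-33 + 21) - 1*2233 = -12 - 2233 = -2245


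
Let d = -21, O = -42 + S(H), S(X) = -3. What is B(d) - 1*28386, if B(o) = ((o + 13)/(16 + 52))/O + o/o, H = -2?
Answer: -21714523/765 ≈ -28385.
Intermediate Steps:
O = -45 (O = -42 - 3 = -45)
B(o) = 3047/3060 - o/3060 (B(o) = ((o + 13)/(16 + 52))/(-45) + o/o = ((13 + o)/68)*(-1/45) + 1 = ((13 + o)*(1/68))*(-1/45) + 1 = (13/68 + o/68)*(-1/45) + 1 = (-13/3060 - o/3060) + 1 = 3047/3060 - o/3060)
B(d) - 1*28386 = (3047/3060 - 1/3060*(-21)) - 1*28386 = (3047/3060 + 7/1020) - 28386 = 767/765 - 28386 = -21714523/765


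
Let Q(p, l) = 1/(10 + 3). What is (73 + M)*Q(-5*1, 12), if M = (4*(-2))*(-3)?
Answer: 97/13 ≈ 7.4615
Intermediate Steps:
Q(p, l) = 1/13
M = 24 (M = -8*(-3) = 24)
(73 + M)*Q(-5*1, 12) = (73 + 24)*(1/13) = 97*(1/13) = 97/13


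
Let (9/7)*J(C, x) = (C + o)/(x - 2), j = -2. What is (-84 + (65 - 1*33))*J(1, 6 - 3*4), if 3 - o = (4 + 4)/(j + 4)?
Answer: 0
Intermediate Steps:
o = -1 (o = 3 - (4 + 4)/(-2 + 4) = 3 - 8/2 = 3 - 1*4 = 3 - 4 = -1)
J(C, x) = 7*(-1 + C)/(9*(-2 + x)) (J(C, x) = 7*((C - 1)/(x - 2))/9 = 7*((-1 + C)/(-2 + x))/9 = 7*(-1 + C)/(9*(-2 + x)))
(-84 + (65 - 1*33))*J(1, 6 - 3*4) = (-84 + (65 - 1*33))*(7*(-1 + 1)/(9*(-2 + (6 - 3*4)))) = (-84 + (65 - 33))*((7/9)*0/(-2 + (6 - 12))) = (-84 + 32)*((7/9)*0/(-2 - 6)) = -364*0/(9*(-8)) = -364*(-1)*0/(9*8) = -52*0 = 0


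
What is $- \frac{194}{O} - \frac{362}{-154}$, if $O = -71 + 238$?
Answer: $\frac{15289}{12859} \approx 1.189$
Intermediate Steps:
$O = 167$
$- \frac{194}{O} - \frac{362}{-154} = - \frac{194}{167} - \frac{362}{-154} = \left(-194\right) \frac{1}{167} - - \frac{181}{77} = - \frac{194}{167} + \frac{181}{77} = \frac{15289}{12859}$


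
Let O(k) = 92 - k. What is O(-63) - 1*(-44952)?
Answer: 45107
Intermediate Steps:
O(-63) - 1*(-44952) = (92 - 1*(-63)) - 1*(-44952) = (92 + 63) + 44952 = 155 + 44952 = 45107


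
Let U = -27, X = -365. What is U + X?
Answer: -392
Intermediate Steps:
U + X = -27 - 365 = -392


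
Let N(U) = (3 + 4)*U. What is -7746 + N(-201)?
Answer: -9153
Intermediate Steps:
N(U) = 7*U
-7746 + N(-201) = -7746 + 7*(-201) = -7746 - 1407 = -9153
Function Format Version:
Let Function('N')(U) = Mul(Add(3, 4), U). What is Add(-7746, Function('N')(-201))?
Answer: -9153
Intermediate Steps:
Function('N')(U) = Mul(7, U)
Add(-7746, Function('N')(-201)) = Add(-7746, Mul(7, -201)) = Add(-7746, -1407) = -9153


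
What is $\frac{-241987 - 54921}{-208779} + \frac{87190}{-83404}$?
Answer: $\frac{3279936911}{8706501858} \approx 0.37672$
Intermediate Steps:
$\frac{-241987 - 54921}{-208779} + \frac{87190}{-83404} = \left(-241987 - 54921\right) \left(- \frac{1}{208779}\right) + 87190 \left(- \frac{1}{83404}\right) = \left(-296908\right) \left(- \frac{1}{208779}\right) - \frac{43595}{41702} = \frac{296908}{208779} - \frac{43595}{41702} = \frac{3279936911}{8706501858}$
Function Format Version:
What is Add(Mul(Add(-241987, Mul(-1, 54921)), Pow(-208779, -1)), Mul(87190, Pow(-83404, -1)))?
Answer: Rational(3279936911, 8706501858) ≈ 0.37672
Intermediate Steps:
Add(Mul(Add(-241987, Mul(-1, 54921)), Pow(-208779, -1)), Mul(87190, Pow(-83404, -1))) = Add(Mul(Add(-241987, -54921), Rational(-1, 208779)), Mul(87190, Rational(-1, 83404))) = Add(Mul(-296908, Rational(-1, 208779)), Rational(-43595, 41702)) = Add(Rational(296908, 208779), Rational(-43595, 41702)) = Rational(3279936911, 8706501858)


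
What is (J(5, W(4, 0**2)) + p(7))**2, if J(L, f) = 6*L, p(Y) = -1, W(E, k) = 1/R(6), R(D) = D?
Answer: 841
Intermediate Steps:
W(E, k) = 1/6
(J(5, W(4, 0**2)) + p(7))**2 = (6*5 - 1)**2 = (30 - 1)**2 = 29**2 = 841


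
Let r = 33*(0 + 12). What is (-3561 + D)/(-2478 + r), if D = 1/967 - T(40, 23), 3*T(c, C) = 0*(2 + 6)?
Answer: 1721743/1006647 ≈ 1.7104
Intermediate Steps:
T(c, C) = 0 (T(c, C) = (0*(2 + 6))/3 = (0*8)/3 = (⅓)*0 = 0)
r = 396 (r = 33*12 = 396)
D = 1/967 (D = 1/967 - 1*0 = 1/967 + 0 = 1/967 ≈ 0.0010341)
(-3561 + D)/(-2478 + r) = (-3561 + 1/967)/(-2478 + 396) = -3443486/967/(-2082) = -3443486/967*(-1/2082) = 1721743/1006647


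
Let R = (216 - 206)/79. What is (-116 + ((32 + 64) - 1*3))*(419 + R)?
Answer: -761553/79 ≈ -9639.9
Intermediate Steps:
R = 10/79 (R = 10*(1/79) = 10/79 ≈ 0.12658)
(-116 + ((32 + 64) - 1*3))*(419 + R) = (-116 + ((32 + 64) - 1*3))*(419 + 10/79) = (-116 + (96 - 3))*(33111/79) = (-116 + 93)*(33111/79) = -23*33111/79 = -761553/79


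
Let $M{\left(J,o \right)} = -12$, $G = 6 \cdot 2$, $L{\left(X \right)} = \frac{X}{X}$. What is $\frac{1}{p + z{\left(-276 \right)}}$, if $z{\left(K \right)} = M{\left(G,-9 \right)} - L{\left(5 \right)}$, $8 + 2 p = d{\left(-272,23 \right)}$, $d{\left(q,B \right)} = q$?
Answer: $- \frac{1}{153} \approx -0.0065359$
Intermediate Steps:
$L{\left(X \right)} = 1$
$G = 12$
$p = -140$ ($p = -4 + \frac{1}{2} \left(-272\right) = -4 - 136 = -140$)
$z{\left(K \right)} = -13$ ($z{\left(K \right)} = -12 - 1 = -13$)
$\frac{1}{p + z{\left(-276 \right)}} = \frac{1}{-140 - 13} = \frac{1}{-153} = - \frac{1}{153}$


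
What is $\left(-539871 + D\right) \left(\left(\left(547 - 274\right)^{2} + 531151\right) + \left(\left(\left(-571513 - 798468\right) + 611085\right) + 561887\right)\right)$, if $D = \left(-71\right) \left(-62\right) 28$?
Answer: $-170258468665$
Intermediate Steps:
$D = 123256$ ($D = 4402 \cdot 28 = 123256$)
$\left(-539871 + D\right) \left(\left(\left(547 - 274\right)^{2} + 531151\right) + \left(\left(\left(-571513 - 798468\right) + 611085\right) + 561887\right)\right) = \left(-539871 + 123256\right) \left(\left(\left(547 - 274\right)^{2} + 531151\right) + \left(\left(\left(-571513 - 798468\right) + 611085\right) + 561887\right)\right) = - 416615 \left(\left(273^{2} + 531151\right) + \left(\left(-1369981 + 611085\right) + 561887\right)\right) = - 416615 \left(\left(74529 + 531151\right) + \left(-758896 + 561887\right)\right) = - 416615 \left(605680 - 197009\right) = \left(-416615\right) 408671 = -170258468665$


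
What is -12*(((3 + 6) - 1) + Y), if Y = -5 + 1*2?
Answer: -60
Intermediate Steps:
Y = -3 (Y = -5 + 2 = -3)
-12*(((3 + 6) - 1) + Y) = -12*(((3 + 6) - 1) - 3) = -12*((9 - 1) - 3) = -12*(8 - 3) = -12*5 = -60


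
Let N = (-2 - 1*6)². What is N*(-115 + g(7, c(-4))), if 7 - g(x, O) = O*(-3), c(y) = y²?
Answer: -3840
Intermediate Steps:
g(x, O) = 7 + 3*O (g(x, O) = 7 - O*(-3) = 7 - (-3)*O = 7 + 3*O)
N = 64 (N = (-2 - 6)² = (-8)² = 64)
N*(-115 + g(7, c(-4))) = 64*(-115 + (7 + 3*(-4)²)) = 64*(-115 + (7 + 3*16)) = 64*(-115 + (7 + 48)) = 64*(-115 + 55) = 64*(-60) = -3840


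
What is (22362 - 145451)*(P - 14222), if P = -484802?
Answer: 61424365136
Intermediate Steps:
(22362 - 145451)*(P - 14222) = (22362 - 145451)*(-484802 - 14222) = -123089*(-499024) = 61424365136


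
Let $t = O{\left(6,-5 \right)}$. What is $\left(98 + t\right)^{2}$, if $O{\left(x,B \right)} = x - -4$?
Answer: $11664$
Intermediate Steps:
$O{\left(x,B \right)} = 4 + x$ ($O{\left(x,B \right)} = x + 4 = 4 + x$)
$t = 10$ ($t = 4 + 6 = 10$)
$\left(98 + t\right)^{2} = \left(98 + 10\right)^{2} = 108^{2} = 11664$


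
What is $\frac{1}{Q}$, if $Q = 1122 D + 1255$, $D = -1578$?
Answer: $- \frac{1}{1769261} \approx -5.6521 \cdot 10^{-7}$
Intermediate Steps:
$Q = -1769261$ ($Q = 1122 \left(-1578\right) + 1255 = -1770516 + 1255 = -1769261$)
$\frac{1}{Q} = \frac{1}{-1769261} = - \frac{1}{1769261}$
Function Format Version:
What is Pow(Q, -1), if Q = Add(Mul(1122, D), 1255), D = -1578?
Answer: Rational(-1, 1769261) ≈ -5.6521e-7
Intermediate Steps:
Q = -1769261 (Q = Add(Mul(1122, -1578), 1255) = Add(-1770516, 1255) = -1769261)
Pow(Q, -1) = Pow(-1769261, -1) = Rational(-1, 1769261)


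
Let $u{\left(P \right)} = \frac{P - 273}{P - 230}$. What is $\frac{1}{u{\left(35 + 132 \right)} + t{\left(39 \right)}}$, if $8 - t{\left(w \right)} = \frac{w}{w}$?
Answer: $\frac{63}{547} \approx 0.11517$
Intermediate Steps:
$t{\left(w \right)} = 7$ ($t{\left(w \right)} = 8 - \frac{w}{w} = 8 - 1 = 7$)
$u{\left(P \right)} = \frac{-273 + P}{-230 + P}$
$\frac{1}{u{\left(35 + 132 \right)} + t{\left(39 \right)}} = \frac{1}{\frac{-273 + \left(35 + 132\right)}{-230 + \left(35 + 132\right)} + 7} = \frac{1}{\frac{-273 + 167}{-230 + 167} + 7} = \frac{1}{\frac{1}{-63} \left(-106\right) + 7} = \frac{1}{\left(- \frac{1}{63}\right) \left(-106\right) + 7} = \frac{1}{\frac{106}{63} + 7} = \frac{1}{\frac{547}{63}} = \frac{63}{547}$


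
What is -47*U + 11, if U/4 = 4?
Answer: -741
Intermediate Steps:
U = 16 (U = 4*4 = 16)
-47*U + 11 = -47*16 + 11 = -752 + 11 = -741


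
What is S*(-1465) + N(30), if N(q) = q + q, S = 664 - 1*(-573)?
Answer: -1812145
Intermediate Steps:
S = 1237 (S = 664 + 573 = 1237)
N(q) = 2*q
S*(-1465) + N(30) = 1237*(-1465) + 2*30 = -1812205 + 60 = -1812145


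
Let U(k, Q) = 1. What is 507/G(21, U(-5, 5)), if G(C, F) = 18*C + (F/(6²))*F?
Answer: 18252/13609 ≈ 1.3412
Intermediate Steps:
G(C, F) = 18*C + F²/36 (G(C, F) = 18*C + (F/36)*F = 18*C + F²/36)
507/G(21, U(-5, 5)) = 507/(18*21 + (1/36)*1²) = 507/(378 + (1/36)*1) = 507/(378 + 1/36) = 507/(13609/36) = 507*(36/13609) = 18252/13609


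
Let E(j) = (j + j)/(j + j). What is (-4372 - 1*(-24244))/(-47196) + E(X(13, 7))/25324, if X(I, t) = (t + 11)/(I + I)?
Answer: -202573/481156 ≈ -0.42101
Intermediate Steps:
X(I, t) = (11 + t)/(2*I) (X(I, t) = (11 + t)/((2*I)) = (11 + t)*(1/(2*I)) = (11 + t)/(2*I))
E(j) = 1 (E(j) = (2*j)/((2*j)) = (2*j)*(1/(2*j)) = 1)
(-4372 - 1*(-24244))/(-47196) + E(X(13, 7))/25324 = (-4372 - 1*(-24244))/(-47196) + 1/25324 = (-4372 + 24244)*(-1/47196) + 1*(1/25324) = 19872*(-1/47196) + 1/25324 = -8/19 + 1/25324 = -202573/481156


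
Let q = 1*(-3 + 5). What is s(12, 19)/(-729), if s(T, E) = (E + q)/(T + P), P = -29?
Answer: 7/4131 ≈ 0.0016945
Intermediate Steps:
q = 2 (q = 1*2 = 2)
s(T, E) = (2 + E)/(-29 + T) (s(T, E) = (E + 2)/(T - 29) = (2 + E)/(-29 + T))
s(12, 19)/(-729) = ((2 + 19)/(-29 + 12))/(-729) = (21/(-17))*(-1/729) = -1/17*21*(-1/729) = -21/17*(-1/729) = 7/4131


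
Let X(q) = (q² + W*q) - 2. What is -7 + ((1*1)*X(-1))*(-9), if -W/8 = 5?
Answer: -358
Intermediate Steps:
W = -40 (W = -8*5 = -40)
X(q) = -2 + q² - 40*q (X(q) = (q² - 40*q) - 2 = -2 + q² - 40*q)
-7 + ((1*1)*X(-1))*(-9) = -7 + ((1*1)*(-2 + (-1)² - 40*(-1)))*(-9) = -7 + (1*(-2 + 1 + 40))*(-9) = -7 + (1*39)*(-9) = -7 + 39*(-9) = -7 - 351 = -358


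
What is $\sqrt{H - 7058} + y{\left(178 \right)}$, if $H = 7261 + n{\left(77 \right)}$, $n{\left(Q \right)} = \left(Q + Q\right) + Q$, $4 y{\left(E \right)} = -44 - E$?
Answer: $- \frac{111}{2} + \sqrt{434} \approx -34.667$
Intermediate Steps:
$y{\left(E \right)} = -11 - \frac{E}{4}$ ($y{\left(E \right)} = \frac{-44 - E}{4} = -11 - \frac{E}{4}$)
$n{\left(Q \right)} = 3 Q$ ($n{\left(Q \right)} = 2 Q + Q = 3 Q$)
$H = 7492$ ($H = 7261 + 3 \cdot 77 = 7261 + 231 = 7492$)
$\sqrt{H - 7058} + y{\left(178 \right)} = \sqrt{7492 - 7058} - \frac{111}{2} = \sqrt{434} - \frac{111}{2} = - \frac{111}{2} + \sqrt{434}$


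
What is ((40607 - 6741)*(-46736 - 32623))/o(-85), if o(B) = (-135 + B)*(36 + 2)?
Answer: 1343785947/4180 ≈ 3.2148e+5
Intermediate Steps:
o(B) = -5130 + 38*B (o(B) = (-135 + B)*38 = -5130 + 38*B)
((40607 - 6741)*(-46736 - 32623))/o(-85) = ((40607 - 6741)*(-46736 - 32623))/(-5130 + 38*(-85)) = (33866*(-79359))/(-5130 - 3230) = -2687571894/(-8360) = -2687571894*(-1/8360) = 1343785947/4180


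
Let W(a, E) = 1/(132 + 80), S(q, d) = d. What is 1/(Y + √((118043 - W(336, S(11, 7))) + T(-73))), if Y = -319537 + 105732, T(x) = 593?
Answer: -45326660/9691041390469 - 2*√1332994043/9691041390469 ≈ -4.6847e-6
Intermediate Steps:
W(a, E) = 1/212
Y = -213805
1/(Y + √((118043 - W(336, S(11, 7))) + T(-73))) = 1/(-213805 + √((118043 - 1*1/212) + 593)) = 1/(-213805 + √((118043 - 1/212) + 593)) = 1/(-213805 + √(25025115/212 + 593)) = 1/(-213805 + √(25150831/212)) = 1/(-213805 + √1332994043/106)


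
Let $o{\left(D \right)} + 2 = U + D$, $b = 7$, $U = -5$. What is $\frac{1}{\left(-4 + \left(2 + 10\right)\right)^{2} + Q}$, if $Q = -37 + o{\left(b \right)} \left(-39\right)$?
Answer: $\frac{1}{27} \approx 0.037037$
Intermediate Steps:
$o{\left(D \right)} = -7 + D$ ($o{\left(D \right)} = -2 + \left(-5 + D\right) = -7 + D$)
$Q = -37$ ($Q = -37 + \left(-7 + 7\right) \left(-39\right) = -37 + 0 \left(-39\right) = -37 + 0 = -37$)
$\frac{1}{\left(-4 + \left(2 + 10\right)\right)^{2} + Q} = \frac{1}{\left(-4 + \left(2 + 10\right)\right)^{2} - 37} = \frac{1}{\left(-4 + 12\right)^{2} - 37} = \frac{1}{8^{2} - 37} = \frac{1}{64 - 37} = \frac{1}{27}$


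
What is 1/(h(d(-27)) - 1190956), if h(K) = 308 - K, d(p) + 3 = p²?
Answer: -1/1191374 ≈ -8.3937e-7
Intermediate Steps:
d(p) = -3 + p²
1/(h(d(-27)) - 1190956) = 1/((308 - (-3 + (-27)²)) - 1190956) = 1/((308 - (-3 + 729)) - 1190956) = 1/((308 - 1*726) - 1190956) = 1/((308 - 726) - 1190956) = 1/(-418 - 1190956) = 1/(-1191374) = -1/1191374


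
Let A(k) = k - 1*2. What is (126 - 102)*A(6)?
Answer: 96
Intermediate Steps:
A(k) = -2 + k (A(k) = k - 2 = -2 + k)
(126 - 102)*A(6) = (126 - 102)*(-2 + 6) = 24*4 = 96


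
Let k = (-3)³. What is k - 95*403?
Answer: -38312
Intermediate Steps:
k = -27
k - 95*403 = -27 - 95*403 = -27 - 38285 = -38312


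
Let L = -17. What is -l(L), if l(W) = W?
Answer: 17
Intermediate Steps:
-l(L) = -1*(-17) = 17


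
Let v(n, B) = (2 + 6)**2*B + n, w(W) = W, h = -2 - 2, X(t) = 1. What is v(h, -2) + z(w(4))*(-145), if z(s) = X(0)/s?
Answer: -673/4 ≈ -168.25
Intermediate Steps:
h = -4
v(n, B) = n + 64*B (v(n, B) = 8**2*B + n = 64*B + n = n + 64*B)
z(s) = 1/s
v(h, -2) + z(w(4))*(-145) = (-4 + 64*(-2)) - 145/4 = (-4 - 128) + (1/4)*(-145) = -132 - 145/4 = -673/4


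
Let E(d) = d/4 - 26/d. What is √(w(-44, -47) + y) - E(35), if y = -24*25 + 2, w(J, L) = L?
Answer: -1121/140 + I*√645 ≈ -8.0071 + 25.397*I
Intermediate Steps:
E(d) = -26/d + d/4 (E(d) = d*(¼) - 26/d = d/4 - 26/d = -26/d + d/4)
y = -598 (y = -600 + 2 = -598)
√(w(-44, -47) + y) - E(35) = √(-47 - 598) - (-26/35 + (¼)*35) = √(-645) - (-26*1/35 + 35/4) = I*√645 - (-26/35 + 35/4) = I*√645 - 1*1121/140 = I*√645 - 1121/140 = -1121/140 + I*√645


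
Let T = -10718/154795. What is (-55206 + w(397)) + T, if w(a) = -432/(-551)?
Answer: -4708571670448/85292045 ≈ -55205.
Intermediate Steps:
T = -10718/154795 (T = -10718*1/154795 = -10718/154795 ≈ -0.069240)
w(a) = 432/551 (w(a) = -432*(-1/551) = 432/551)
(-55206 + w(397)) + T = (-55206 + 432/551) - 10718/154795 = -30418074/551 - 10718/154795 = -4708571670448/85292045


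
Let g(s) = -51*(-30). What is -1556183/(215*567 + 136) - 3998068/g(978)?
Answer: -245154588389/93361365 ≈ -2625.9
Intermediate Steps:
g(s) = 1530
-1556183/(215*567 + 136) - 3998068/g(978) = -1556183/(215*567 + 136) - 3998068/1530 = -1556183/(121905 + 136) - 3998068*1/1530 = -1556183/122041 - 1999034/765 = -245154588389/93361365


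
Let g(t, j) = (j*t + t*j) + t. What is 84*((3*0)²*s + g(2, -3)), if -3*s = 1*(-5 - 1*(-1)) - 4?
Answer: -840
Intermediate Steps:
g(t, j) = t + 2*j*t (g(t, j) = (j*t + j*t) + t = 2*j*t + t = t + 2*j*t)
s = 8/3 (s = -(1*(-5 - 1*(-1)) - 4)/3 = -(1*(-5 + 1) - 4)/3 = -(1*(-4) - 4)/3 = -(-4 - 4)/3 = -⅓*(-8) = 8/3 ≈ 2.6667)
84*((3*0)²*s + g(2, -3)) = 84*((3*0)²*(8/3) + 2*(1 + 2*(-3))) = 84*(0²*(8/3) + 2*(1 - 6)) = 84*(0*(8/3) + 2*(-5)) = 84*(0 - 10) = 84*(-10) = -840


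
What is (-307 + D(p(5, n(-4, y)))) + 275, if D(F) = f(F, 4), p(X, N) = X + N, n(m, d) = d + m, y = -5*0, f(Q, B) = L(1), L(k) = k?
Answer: -31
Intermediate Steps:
f(Q, B) = 1
y = 0
p(X, N) = N + X
D(F) = 1
(-307 + D(p(5, n(-4, y)))) + 275 = (-307 + 1) + 275 = -306 + 275 = -31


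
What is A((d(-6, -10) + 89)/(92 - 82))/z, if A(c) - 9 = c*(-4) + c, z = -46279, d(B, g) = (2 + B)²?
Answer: 45/92558 ≈ 0.00048618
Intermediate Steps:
A(c) = 9 - 3*c (A(c) = 9 + (c*(-4) + c) = 9 + (-4*c + c) = 9 - 3*c)
A((d(-6, -10) + 89)/(92 - 82))/z = (9 - 3*((2 - 6)² + 89)/(92 - 82))/(-46279) = (9 - 3*((-4)² + 89)/10)*(-1/46279) = (9 - 3*(16 + 89)/10)*(-1/46279) = (9 - 315/10)*(-1/46279) = (9 - 3*21/2)*(-1/46279) = (9 - 63/2)*(-1/46279) = -45/2*(-1/46279) = 45/92558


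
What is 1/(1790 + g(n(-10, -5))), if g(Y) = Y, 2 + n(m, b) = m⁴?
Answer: 1/11788 ≈ 8.4832e-5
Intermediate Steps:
n(m, b) = -2 + m⁴
1/(1790 + g(n(-10, -5))) = 1/(1790 + (-2 + (-10)⁴)) = 1/(1790 + (-2 + 10000)) = 1/(1790 + 9998) = 1/11788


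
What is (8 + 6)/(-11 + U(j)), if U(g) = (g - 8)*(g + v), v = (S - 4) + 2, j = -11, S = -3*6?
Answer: 7/289 ≈ 0.024221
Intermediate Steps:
S = -18
v = -20 (v = (-18 - 4) + 2 = -22 + 2 = -20)
U(g) = (-20 + g)*(-8 + g) (U(g) = (g - 8)*(g - 20) = (-8 + g)*(-20 + g) = (-20 + g)*(-8 + g))
(8 + 6)/(-11 + U(j)) = (8 + 6)/(-11 + (160 + (-11)² - 28*(-11))) = 14/(-11 + (160 + 121 + 308)) = 14/(-11 + 589) = 14/578 = 14*(1/578) = 7/289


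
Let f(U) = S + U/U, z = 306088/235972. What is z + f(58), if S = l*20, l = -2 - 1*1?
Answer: -3404065/58993 ≈ -57.703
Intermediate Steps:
l = -3 (l = -2 - 1 = -3)
S = -60 (S = -3*20 = -60)
z = 76522/58993 (z = 306088*(1/235972) = 76522/58993 ≈ 1.2971)
f(U) = -59 (f(U) = -60 + U/U = -60 + 1 = -59)
z + f(58) = 76522/58993 - 59 = -3404065/58993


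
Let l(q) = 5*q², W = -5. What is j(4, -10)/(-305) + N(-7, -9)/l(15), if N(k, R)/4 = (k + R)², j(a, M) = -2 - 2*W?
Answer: 60664/68625 ≈ 0.88399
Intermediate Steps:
j(a, M) = 8 (j(a, M) = -2 - 2*(-5) = -2 + 10 = 8)
N(k, R) = 4*(R + k)² (N(k, R) = 4*(k + R)² = 4*(R + k)²)
j(4, -10)/(-305) + N(-7, -9)/l(15) = 8/(-305) + (4*(-9 - 7)²)/((5*15²)) = 8*(-1/305) + (4*(-16)²)/((5*225)) = -8/305 + (4*256)/1125 = -8/305 + 1024*(1/1125) = -8/305 + 1024/1125 = 60664/68625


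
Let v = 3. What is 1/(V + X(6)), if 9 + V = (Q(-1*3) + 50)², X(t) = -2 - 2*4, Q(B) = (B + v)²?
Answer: 1/2481 ≈ 0.00040306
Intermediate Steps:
Q(B) = (3 + B)² (Q(B) = (B + 3)² = (3 + B)²)
X(t) = -10 (X(t) = -2 - 8 = -10)
V = 2491 (V = -9 + ((3 - 1*3)² + 50)² = -9 + ((3 - 3)² + 50)² = -9 + (0² + 50)² = -9 + (0 + 50)² = -9 + 50² = -9 + 2500 = 2491)
1/(V + X(6)) = 1/(2491 - 10) = 1/2481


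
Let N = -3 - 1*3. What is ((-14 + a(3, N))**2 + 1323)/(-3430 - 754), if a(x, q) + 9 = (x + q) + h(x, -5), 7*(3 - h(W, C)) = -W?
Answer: -89791/205016 ≈ -0.43797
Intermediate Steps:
h(W, C) = 3 + W/7 (h(W, C) = 3 - (-1)*W/7 = 3 + W/7)
N = -6 (N = -3 - 3 = -6)
a(x, q) = -6 + q + 8*x/7 (a(x, q) = -9 + ((x + q) + (3 + x/7)) = -9 + ((q + x) + (3 + x/7)) = -9 + (3 + q + 8*x/7) = -6 + q + 8*x/7)
((-14 + a(3, N))**2 + 1323)/(-3430 - 754) = ((-14 + (-6 - 6 + (8/7)*3))**2 + 1323)/(-3430 - 754) = ((-14 + (-6 - 6 + 24/7))**2 + 1323)/(-4184) = ((-14 - 60/7)**2 + 1323)*(-1/4184) = ((-158/7)**2 + 1323)*(-1/4184) = (24964/49 + 1323)*(-1/4184) = (89791/49)*(-1/4184) = -89791/205016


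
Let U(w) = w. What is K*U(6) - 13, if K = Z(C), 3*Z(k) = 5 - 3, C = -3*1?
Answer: -9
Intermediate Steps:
C = -3
Z(k) = ⅔ (Z(k) = (5 - 3)/3 = (⅓)*2 = ⅔)
K = ⅔ ≈ 0.66667
K*U(6) - 13 = (⅔)*6 - 13 = 4 - 13 = -9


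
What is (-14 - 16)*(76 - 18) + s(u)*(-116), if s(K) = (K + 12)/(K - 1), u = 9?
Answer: -4089/2 ≈ -2044.5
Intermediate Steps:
s(K) = (12 + K)/(-1 + K)
(-14 - 16)*(76 - 18) + s(u)*(-116) = (-14 - 16)*(76 - 18) + ((12 + 9)/(-1 + 9))*(-116) = -30*58 + (21/8)*(-116) = -1740 + ((⅛)*21)*(-116) = -1740 + (21/8)*(-116) = -1740 - 609/2 = -4089/2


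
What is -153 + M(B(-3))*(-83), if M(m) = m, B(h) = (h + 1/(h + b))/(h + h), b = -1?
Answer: -4751/24 ≈ -197.96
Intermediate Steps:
B(h) = (h + 1/(-1 + h))/(2*h) (B(h) = (h + 1/(h - 1))/(h + h) = (h + 1/(-1 + h))/((2*h)) = (h + 1/(-1 + h))*(1/(2*h)) = (h + 1/(-1 + h))/(2*h))
-153 + M(B(-3))*(-83) = -153 + ((½)*(1 + (-3)² - 1*(-3))/(-3*(-1 - 3)))*(-83) = -153 + ((½)*(-⅓)*(1 + 9 + 3)/(-4))*(-83) = -153 + ((½)*(-⅓)*(-¼)*13)*(-83) = -153 + (13/24)*(-83) = -153 - 1079/24 = -4751/24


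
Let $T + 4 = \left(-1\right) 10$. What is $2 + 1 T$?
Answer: $-12$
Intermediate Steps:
$T = -14$ ($T = -4 - 10 = -14$)
$2 + 1 T = 2 + 1 \left(-14\right) = 2 - 14 = -12$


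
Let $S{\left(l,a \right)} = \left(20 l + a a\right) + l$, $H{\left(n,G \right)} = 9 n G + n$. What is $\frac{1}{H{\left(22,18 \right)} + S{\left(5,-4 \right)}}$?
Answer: $\frac{1}{3707} \approx 0.00026976$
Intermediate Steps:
$H{\left(n,G \right)} = n + 9 G n$ ($H{\left(n,G \right)} = 9 G n + n = n + 9 G n$)
$S{\left(l,a \right)} = a^{2} + 21 l$ ($S{\left(l,a \right)} = \left(20 l + a^{2}\right) + l = \left(a^{2} + 20 l\right) + l = a^{2} + 21 l$)
$\frac{1}{H{\left(22,18 \right)} + S{\left(5,-4 \right)}} = \frac{1}{22 \left(1 + 9 \cdot 18\right) + \left(\left(-4\right)^{2} + 21 \cdot 5\right)} = \frac{1}{22 \left(1 + 162\right) + \left(16 + 105\right)} = \frac{1}{22 \cdot 163 + 121} = \frac{1}{3586 + 121} = \frac{1}{3707}$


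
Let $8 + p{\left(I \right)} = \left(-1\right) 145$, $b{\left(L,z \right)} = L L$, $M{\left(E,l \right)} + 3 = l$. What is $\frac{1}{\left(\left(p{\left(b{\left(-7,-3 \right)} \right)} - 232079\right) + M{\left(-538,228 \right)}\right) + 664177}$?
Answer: $\frac{1}{432170} \approx 2.3139 \cdot 10^{-6}$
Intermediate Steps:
$M{\left(E,l \right)} = -3 + l$
$b{\left(L,z \right)} = L^{2}$
$p{\left(I \right)} = -153$ ($p{\left(I \right)} = -8 - 145 = -153$)
$\frac{1}{\left(\left(p{\left(b{\left(-7,-3 \right)} \right)} - 232079\right) + M{\left(-538,228 \right)}\right) + 664177} = \frac{1}{\left(\left(-153 - 232079\right) + \left(-3 + 228\right)\right) + 664177} = \frac{1}{\left(-232232 + 225\right) + 664177} = \frac{1}{-232007 + 664177} = \frac{1}{432170}$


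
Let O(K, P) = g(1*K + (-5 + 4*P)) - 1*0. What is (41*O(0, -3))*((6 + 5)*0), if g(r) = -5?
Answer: 0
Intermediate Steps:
O(K, P) = -5 (O(K, P) = -5 - 1*0 = -5 + 0 = -5)
(41*O(0, -3))*((6 + 5)*0) = (41*(-5))*((6 + 5)*0) = -2255*0 = -205*0 = 0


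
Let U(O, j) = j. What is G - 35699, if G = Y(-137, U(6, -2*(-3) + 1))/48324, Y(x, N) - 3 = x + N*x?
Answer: -1725119569/48324 ≈ -35699.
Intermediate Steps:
Y(x, N) = 3 + x + N*x (Y(x, N) = 3 + (x + N*x) = 3 + x + N*x)
G = -1093/48324 (G = (3 - 137 + (-2*(-3) + 1)*(-137))/48324 = (3 - 137 + (6 + 1)*(-137))*(1/48324) = (3 - 137 + 7*(-137))*(1/48324) = (3 - 137 - 959)*(1/48324) = -1093*1/48324 = -1093/48324 ≈ -0.022618)
G - 35699 = -1093/48324 - 35699 = -1725119569/48324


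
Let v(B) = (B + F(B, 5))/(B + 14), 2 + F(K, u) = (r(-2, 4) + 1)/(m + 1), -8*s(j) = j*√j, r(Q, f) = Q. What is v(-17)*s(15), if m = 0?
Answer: -25*√15/2 ≈ -48.412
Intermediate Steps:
s(j) = -j^(3/2)/8 (s(j) = -j*√j/8 = -j^(3/2)/8)
F(K, u) = -3 (F(K, u) = -2 + (-2 + 1)/(0 + 1) = -2 - 1/1 = -2 - 1*1 = -2 - 1 = -3)
v(B) = (-3 + B)/(14 + B) (v(B) = (B - 3)/(B + 14) = (-3 + B)/(14 + B))
v(-17)*s(15) = ((-3 - 17)/(14 - 17))*(-15*√15/8) = (-20/(-3))*(-15*√15/8) = (-⅓*(-20))*(-15*√15/8) = 20*(-15*√15/8)/3 = -25*√15/2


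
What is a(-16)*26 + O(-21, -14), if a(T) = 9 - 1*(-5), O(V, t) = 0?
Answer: 364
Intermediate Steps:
a(T) = 14 (a(T) = 9 + 5 = 14)
a(-16)*26 + O(-21, -14) = 14*26 + 0 = 364 + 0 = 364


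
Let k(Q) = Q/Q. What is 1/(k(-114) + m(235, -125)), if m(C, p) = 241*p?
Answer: -1/30124 ≈ -3.3196e-5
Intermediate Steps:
k(Q) = 1
1/(k(-114) + m(235, -125)) = 1/(1 + 241*(-125)) = 1/(1 - 30125) = 1/(-30124) = -1/30124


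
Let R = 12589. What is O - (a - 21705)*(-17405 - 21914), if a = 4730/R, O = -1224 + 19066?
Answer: -10743279877347/12589 ≈ -8.5339e+8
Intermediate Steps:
O = 17842
a = 4730/12589 ≈ 0.37572
O - (a - 21705)*(-17405 - 21914) = 17842 - (4730/12589 - 21705)*(-17405 - 21914) = 17842 - (-273239515)*(-39319)/12589 = 17842 - 1*10743504490285/12589 = 17842 - 10743504490285/12589 = -10743279877347/12589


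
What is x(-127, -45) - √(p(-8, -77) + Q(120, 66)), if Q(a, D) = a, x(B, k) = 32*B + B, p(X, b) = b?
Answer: -4191 - √43 ≈ -4197.6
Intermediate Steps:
x(B, k) = 33*B
x(-127, -45) - √(p(-8, -77) + Q(120, 66)) = 33*(-127) - √(-77 + 120) = -4191 - √43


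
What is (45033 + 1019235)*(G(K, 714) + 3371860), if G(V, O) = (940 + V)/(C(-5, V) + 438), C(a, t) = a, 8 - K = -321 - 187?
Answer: 1553849198016048/433 ≈ 3.5886e+12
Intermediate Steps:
K = 516 (K = 8 - (-321 - 187) = 8 - 1*(-508) = 8 + 508 = 516)
G(V, O) = 940/433 + V/433 (G(V, O) = (940 + V)/(-5 + 438) = (940 + V)/433 = (940 + V)*(1/433) = 940/433 + V/433)
(45033 + 1019235)*(G(K, 714) + 3371860) = (45033 + 1019235)*((940/433 + (1/433)*516) + 3371860) = 1064268*((940/433 + 516/433) + 3371860) = 1064268*(1456/433 + 3371860) = 1064268*(1460016836/433) = 1553849198016048/433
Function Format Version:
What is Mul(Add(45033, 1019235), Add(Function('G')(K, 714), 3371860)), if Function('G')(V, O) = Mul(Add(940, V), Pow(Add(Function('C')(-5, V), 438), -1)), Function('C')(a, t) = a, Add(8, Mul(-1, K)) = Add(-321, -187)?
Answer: Rational(1553849198016048, 433) ≈ 3.5886e+12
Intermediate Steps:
K = 516 (K = Add(8, Mul(-1, Add(-321, -187))) = Add(8, Mul(-1, -508)) = Add(8, 508) = 516)
Function('G')(V, O) = Add(Rational(940, 433), Mul(Rational(1, 433), V)) (Function('G')(V, O) = Mul(Add(940, V), Pow(Add(-5, 438), -1)) = Mul(Add(940, V), Pow(433, -1)) = Mul(Add(940, V), Rational(1, 433)) = Add(Rational(940, 433), Mul(Rational(1, 433), V)))
Mul(Add(45033, 1019235), Add(Function('G')(K, 714), 3371860)) = Mul(Add(45033, 1019235), Add(Add(Rational(940, 433), Mul(Rational(1, 433), 516)), 3371860)) = Mul(1064268, Add(Add(Rational(940, 433), Rational(516, 433)), 3371860)) = Mul(1064268, Add(Rational(1456, 433), 3371860)) = Mul(1064268, Rational(1460016836, 433)) = Rational(1553849198016048, 433)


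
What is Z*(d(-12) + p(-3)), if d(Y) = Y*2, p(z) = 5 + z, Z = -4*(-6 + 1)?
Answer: -440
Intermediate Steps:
Z = 20 (Z = -4*(-5) = 20)
d(Y) = 2*Y
Z*(d(-12) + p(-3)) = 20*(2*(-12) + (5 - 3)) = 20*(-24 + 2) = 20*(-22) = -440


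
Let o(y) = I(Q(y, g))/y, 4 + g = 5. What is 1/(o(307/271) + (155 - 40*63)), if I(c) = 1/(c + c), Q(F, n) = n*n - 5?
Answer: -2456/5808711 ≈ -0.00042281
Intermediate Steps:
g = 1 (g = -4 + 5 = 1)
Q(F, n) = -5 + n**2 (Q(F, n) = n**2 - 5 = -5 + n**2)
I(c) = 1/(2*c)
o(y) = -1/(8*y) (o(y) = (1/(2*(-5 + 1**2)))/y = (1/(2*(-5 + 1)))/y = ((1/2)/(-4))/y = ((1/2)*(-1/4))/y = -1/(8*y))
1/(o(307/271) + (155 - 40*63)) = 1/(-1/(8*(307/271)) + (155 - 40*63)) = 1/(-1/(8*(307*(1/271))) + (155 - 2520)) = 1/(-1/(8*307/271) - 2365) = 1/(-1/8*271/307 - 2365) = 1/(-271/2456 - 2365) = 1/(-5808711/2456) = -2456/5808711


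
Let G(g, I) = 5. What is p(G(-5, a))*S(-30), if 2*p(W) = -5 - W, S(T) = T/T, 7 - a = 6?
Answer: -5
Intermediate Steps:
a = 1 (a = 7 - 1*6 = 7 - 6 = 1)
S(T) = 1
p(W) = -5/2 - W/2 (p(W) = (-5 - W)/2 = -5/2 - W/2)
p(G(-5, a))*S(-30) = (-5/2 - 1/2*5)*1 = (-5/2 - 5/2)*1 = -5*1 = -5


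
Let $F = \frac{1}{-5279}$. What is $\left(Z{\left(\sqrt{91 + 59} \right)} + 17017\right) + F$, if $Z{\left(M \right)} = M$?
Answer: $\frac{89832742}{5279} + 5 \sqrt{6} \approx 17029.0$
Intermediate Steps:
$F = - \frac{1}{5279} \approx -0.00018943$
$\left(Z{\left(\sqrt{91 + 59} \right)} + 17017\right) + F = \left(\sqrt{91 + 59} + 17017\right) - \frac{1}{5279} = \left(\sqrt{150} + 17017\right) - \frac{1}{5279} = \left(5 \sqrt{6} + 17017\right) - \frac{1}{5279} = \left(17017 + 5 \sqrt{6}\right) - \frac{1}{5279} = \frac{89832742}{5279} + 5 \sqrt{6}$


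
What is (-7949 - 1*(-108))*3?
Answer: -23523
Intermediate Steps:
(-7949 - 1*(-108))*3 = (-7949 + 108)*3 = -7841*3 = -23523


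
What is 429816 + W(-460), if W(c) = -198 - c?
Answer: 430078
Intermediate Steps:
429816 + W(-460) = 429816 + (-198 - 1*(-460)) = 429816 + (-198 + 460) = 429816 + 262 = 430078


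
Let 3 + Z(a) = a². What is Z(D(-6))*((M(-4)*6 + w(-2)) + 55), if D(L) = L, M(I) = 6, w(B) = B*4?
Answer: 2739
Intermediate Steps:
w(B) = 4*B
Z(a) = -3 + a²
Z(D(-6))*((M(-4)*6 + w(-2)) + 55) = (-3 + (-6)²)*((6*6 + 4*(-2)) + 55) = (-3 + 36)*((36 - 8) + 55) = 33*(28 + 55) = 33*83 = 2739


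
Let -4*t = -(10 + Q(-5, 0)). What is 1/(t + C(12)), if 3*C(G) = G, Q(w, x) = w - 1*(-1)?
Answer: 2/11 ≈ 0.18182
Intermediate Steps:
Q(w, x) = 1 + w (Q(w, x) = w + 1 = 1 + w)
C(G) = G/3
t = 3/2 (t = -(-1)*(10 + (1 - 5))/4 = -(-1)*(10 - 4)/4 = -(-1)*6/4 = -¼*(-6) = 3/2 ≈ 1.5000)
1/(t + C(12)) = 1/(3/2 + (⅓)*12) = 1/(3/2 + 4) = 1/(11/2) = 2/11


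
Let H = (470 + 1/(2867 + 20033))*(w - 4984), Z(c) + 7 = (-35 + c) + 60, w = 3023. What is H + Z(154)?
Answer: -21102306161/22900 ≈ -9.2150e+5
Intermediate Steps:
Z(c) = 18 + c (Z(c) = -7 + ((-35 + c) + 60) = -7 + (25 + c) = 18 + c)
H = -21106244961/22900 (H = (470 + 1/(2867 + 20033))*(3023 - 4984) = (470 + 1/22900)*(-1961) = (10763001/22900)*(-1961) = -21106244961/22900 ≈ -9.2167e+5)
H + Z(154) = -21106244961/22900 + (18 + 154) = -21106244961/22900 + 172 = -21102306161/22900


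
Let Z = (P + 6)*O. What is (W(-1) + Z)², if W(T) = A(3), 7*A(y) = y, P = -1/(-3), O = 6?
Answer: 72361/49 ≈ 1476.8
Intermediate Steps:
P = ⅓ (P = -1*(-⅓) = ⅓ ≈ 0.33333)
A(y) = y/7
W(T) = 3/7 (W(T) = (⅐)*3 = 3/7)
Z = 38 (Z = (⅓ + 6)*6 = (19/3)*6 = 38)
(W(-1) + Z)² = (3/7 + 38)² = (269/7)² = 72361/49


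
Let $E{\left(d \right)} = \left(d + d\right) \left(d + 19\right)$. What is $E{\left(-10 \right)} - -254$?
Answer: $74$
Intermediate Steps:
$E{\left(d \right)} = 2 d \left(19 + d\right)$
$E{\left(-10 \right)} - -254 = 2 \left(-10\right) \left(19 - 10\right) - -254 = 2 \left(-10\right) 9 + 254 = -180 + 254 = 74$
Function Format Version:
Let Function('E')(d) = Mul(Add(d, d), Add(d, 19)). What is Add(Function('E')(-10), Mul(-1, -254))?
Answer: 74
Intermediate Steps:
Function('E')(d) = Mul(2, d, Add(19, d)) (Function('E')(d) = Mul(Mul(2, d), Add(19, d)) = Mul(2, d, Add(19, d)))
Add(Function('E')(-10), Mul(-1, -254)) = Add(Mul(2, -10, Add(19, -10)), Mul(-1, -254)) = Add(Mul(2, -10, 9), 254) = Add(-180, 254) = 74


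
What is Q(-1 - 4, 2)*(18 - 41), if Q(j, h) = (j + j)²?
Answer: -2300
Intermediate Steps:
Q(j, h) = 4*j² (Q(j, h) = (2*j)² = 4*j²)
Q(-1 - 4, 2)*(18 - 41) = (4*(-1 - 4)²)*(18 - 41) = (4*(-5)²)*(-23) = (4*25)*(-23) = 100*(-23) = -2300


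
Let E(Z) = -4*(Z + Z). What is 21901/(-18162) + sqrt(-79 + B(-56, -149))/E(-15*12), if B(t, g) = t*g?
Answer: -21901/18162 + sqrt(8265)/1440 ≈ -1.1427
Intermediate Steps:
B(t, g) = g*t
E(Z) = -8*Z
21901/(-18162) + sqrt(-79 + B(-56, -149))/E(-15*12) = 21901/(-18162) + sqrt(-79 - 149*(-56))/((-(-120)*12)) = 21901*(-1/18162) + sqrt(-79 + 8344)/((-8*(-180))) = -21901/18162 + sqrt(8265)/1440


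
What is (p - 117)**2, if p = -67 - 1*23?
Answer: 42849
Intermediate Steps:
p = -90 (p = -67 - 23 = -90)
(p - 117)**2 = (-90 - 117)**2 = (-207)**2 = 42849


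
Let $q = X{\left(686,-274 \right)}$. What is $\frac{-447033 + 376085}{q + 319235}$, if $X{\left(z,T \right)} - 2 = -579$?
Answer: $- \frac{35474}{159329} \approx -0.22265$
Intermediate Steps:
$X{\left(z,T \right)} = -577$ ($X{\left(z,T \right)} = 2 - 579 = -577$)
$q = -577$
$\frac{-447033 + 376085}{q + 319235} = \frac{-447033 + 376085}{-577 + 319235} = - \frac{70948}{318658} = \left(-70948\right) \frac{1}{318658} = - \frac{35474}{159329}$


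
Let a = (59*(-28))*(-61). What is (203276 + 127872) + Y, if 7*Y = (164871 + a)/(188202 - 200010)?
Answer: 3910157635/11808 ≈ 3.3115e+5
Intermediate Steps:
a = 100772 (a = -1652*(-61) = 100772)
Y = -37949/11808 (Y = ((164871 + 100772)/(188202 - 200010))/7 = (265643/(-11808))/7 = (265643*(-1/11808))/7 = (⅐)*(-265643/11808) = -37949/11808 ≈ -3.2138)
(203276 + 127872) + Y = (203276 + 127872) - 37949/11808 = 331148 - 37949/11808 = 3910157635/11808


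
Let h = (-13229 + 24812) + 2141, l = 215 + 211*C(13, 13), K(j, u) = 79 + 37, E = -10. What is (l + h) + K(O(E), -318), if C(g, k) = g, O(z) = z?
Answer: 16798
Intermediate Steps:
K(j, u) = 116
l = 2958 (l = 215 + 211*13 = 215 + 2743 = 2958)
h = 13724 (h = 11583 + 2141 = 13724)
(l + h) + K(O(E), -318) = (2958 + 13724) + 116 = 16682 + 116 = 16798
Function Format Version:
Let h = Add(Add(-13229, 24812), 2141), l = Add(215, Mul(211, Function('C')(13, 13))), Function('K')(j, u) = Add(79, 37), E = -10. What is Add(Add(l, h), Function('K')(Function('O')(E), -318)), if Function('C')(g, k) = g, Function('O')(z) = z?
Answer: 16798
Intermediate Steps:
Function('K')(j, u) = 116
l = 2958 (l = Add(215, Mul(211, 13)) = Add(215, 2743) = 2958)
h = 13724 (h = Add(11583, 2141) = 13724)
Add(Add(l, h), Function('K')(Function('O')(E), -318)) = Add(Add(2958, 13724), 116) = Add(16682, 116) = 16798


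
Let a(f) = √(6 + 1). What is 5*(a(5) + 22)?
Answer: 110 + 5*√7 ≈ 123.23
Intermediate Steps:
a(f) = √7
5*(a(5) + 22) = 5*(√7 + 22) = 5*(22 + √7) = 110 + 5*√7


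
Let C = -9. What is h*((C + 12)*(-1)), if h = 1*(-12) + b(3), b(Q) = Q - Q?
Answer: 36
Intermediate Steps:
b(Q) = 0
h = -12 (h = 1*(-12) + 0 = -12 + 0 = -12)
h*((C + 12)*(-1)) = -12*(-9 + 12)*(-1) = -36*(-1) = -12*(-3) = 36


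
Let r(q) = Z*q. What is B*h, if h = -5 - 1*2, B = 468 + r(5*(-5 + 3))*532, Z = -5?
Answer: -189476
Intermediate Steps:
r(q) = -5*q
B = 27068 (B = 468 - 25*(-5 + 3)*532 = 468 - 25*(-2)*532 = 468 - 5*(-10)*532 = 468 + 50*532 = 468 + 26600 = 27068)
h = -7 (h = -5 - 2 = -7)
B*h = 27068*(-7) = -189476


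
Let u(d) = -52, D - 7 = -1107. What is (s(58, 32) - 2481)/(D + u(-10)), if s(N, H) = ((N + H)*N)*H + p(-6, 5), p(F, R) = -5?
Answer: -82277/576 ≈ -142.84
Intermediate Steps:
D = -1100 (D = 7 - 1107 = -1100)
s(N, H) = -5 + H*N*(H + N) (s(N, H) = ((N + H)*N)*H - 5 = ((H + N)*N)*H - 5 = (N*(H + N))*H - 5 = H*N*(H + N) - 5 = -5 + H*N*(H + N))
(s(58, 32) - 2481)/(D + u(-10)) = ((-5 + 32*58² + 58*32²) - 2481)/(-1100 - 52) = ((-5 + 32*3364 + 58*1024) - 2481)/(-1152) = ((-5 + 107648 + 59392) - 2481)*(-1/1152) = (167035 - 2481)*(-1/1152) = 164554*(-1/1152) = -82277/576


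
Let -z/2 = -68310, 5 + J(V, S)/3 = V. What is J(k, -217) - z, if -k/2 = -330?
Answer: -134655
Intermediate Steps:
k = 660 (k = -2*(-330) = 660)
J(V, S) = -15 + 3*V
z = 136620 (z = -2*(-68310) = 136620)
J(k, -217) - z = (-15 + 3*660) - 1*136620 = (-15 + 1980) - 136620 = 1965 - 136620 = -134655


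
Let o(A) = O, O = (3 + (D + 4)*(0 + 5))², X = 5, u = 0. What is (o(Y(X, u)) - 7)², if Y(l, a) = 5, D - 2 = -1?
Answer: 603729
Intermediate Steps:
D = 1 (D = 2 - 1 = 1)
O = 784 (O = (3 + (1 + 4)*(0 + 5))² = (3 + 5*5)² = (3 + 25)² = 28² = 784)
o(A) = 784
(o(Y(X, u)) - 7)² = (784 - 7)² = 777² = 603729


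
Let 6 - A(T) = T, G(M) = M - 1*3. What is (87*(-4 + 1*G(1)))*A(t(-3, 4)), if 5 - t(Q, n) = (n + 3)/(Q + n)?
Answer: -4176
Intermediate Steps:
t(Q, n) = 5 - (3 + n)/(Q + n) (t(Q, n) = 5 - (n + 3)/(Q + n) = 5 - (3 + n)/(Q + n))
G(M) = -3 + M (G(M) = M - 3 = -3 + M)
A(T) = 6 - T
(87*(-4 + 1*G(1)))*A(t(-3, 4)) = (87*(-4 + 1*(-3 + 1)))*(6 - (-3 + 4*4 + 5*(-3))/(-3 + 4)) = (87*(-4 + 1*(-2)))*(6 - (-3 + 16 - 15)/1) = (87*(-4 - 2))*(6 - (-2)) = (87*(-6))*(6 - 1*(-2)) = -522*(6 + 2) = -522*8 = -4176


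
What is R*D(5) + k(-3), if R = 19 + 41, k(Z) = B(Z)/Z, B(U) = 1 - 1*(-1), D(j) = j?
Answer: 898/3 ≈ 299.33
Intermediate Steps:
B(U) = 2 (B(U) = 1 + 1 = 2)
k(Z) = 2/Z
R = 60
R*D(5) + k(-3) = 60*5 + 2/(-3) = 300 + 2*(-⅓) = 300 - ⅔ = 898/3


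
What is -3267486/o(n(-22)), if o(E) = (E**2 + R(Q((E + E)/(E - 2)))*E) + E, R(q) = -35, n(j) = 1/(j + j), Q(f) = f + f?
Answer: -2108617632/499 ≈ -4.2257e+6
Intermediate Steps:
Q(f) = 2*f
n(j) = 1/(2*j)
o(E) = E**2 - 34*E (o(E) = (E**2 - 35*E) + E = E**2 - 34*E)
-3267486/o(n(-22)) = -3267486*(-44/(-34 + (1/2)/(-22))) = -3267486*(-44/(-34 + (1/2)*(-1/22))) = -3267486*(-44/(-34 - 1/44)) = -3267486/((-1/44*(-1497/44))) = -3267486/1497/1936 = -3267486*1936/1497 = -2108617632/499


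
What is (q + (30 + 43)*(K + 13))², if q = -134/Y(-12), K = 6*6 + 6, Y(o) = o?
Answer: 583560649/36 ≈ 1.6210e+7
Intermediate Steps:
K = 42 (K = 36 + 6 = 42)
q = 67/6 (q = -134/(-12) = -134*(-1/12) = 67/6 ≈ 11.167)
(q + (30 + 43)*(K + 13))² = (67/6 + (30 + 43)*(42 + 13))² = (67/6 + 73*55)² = (67/6 + 4015)² = (24157/6)² = 583560649/36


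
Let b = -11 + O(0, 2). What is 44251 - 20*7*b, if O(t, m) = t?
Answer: 45791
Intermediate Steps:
b = -11 (b = -11 + 0 = -11)
44251 - 20*7*b = 44251 - 20*7*(-11) = 44251 - 140*(-11) = 44251 - 1*(-1540) = 44251 + 1540 = 45791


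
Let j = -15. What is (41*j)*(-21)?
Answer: 12915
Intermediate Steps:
(41*j)*(-21) = (41*(-15))*(-21) = -615*(-21) = 12915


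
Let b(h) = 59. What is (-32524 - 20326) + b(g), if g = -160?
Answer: -52791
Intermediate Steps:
(-32524 - 20326) + b(g) = (-32524 - 20326) + 59 = -52850 + 59 = -52791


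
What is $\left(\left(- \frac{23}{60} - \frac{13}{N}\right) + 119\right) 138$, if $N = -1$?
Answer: $\frac{181631}{10} \approx 18163.0$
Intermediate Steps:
$\left(\left(- \frac{23}{60} - \frac{13}{N}\right) + 119\right) 138 = \left(\left(- \frac{23}{60} - \frac{13}{-1}\right) + 119\right) 138 = \left(\left(\left(-23\right) \frac{1}{60} - -13\right) + 119\right) 138 = \left(\left(- \frac{23}{60} + 13\right) + 119\right) 138 = \left(\frac{757}{60} + 119\right) 138 = \frac{7897}{60} \cdot 138 = \frac{181631}{10}$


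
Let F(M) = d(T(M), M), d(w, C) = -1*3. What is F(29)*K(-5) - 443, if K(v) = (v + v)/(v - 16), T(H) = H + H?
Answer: -3111/7 ≈ -444.43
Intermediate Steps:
T(H) = 2*H
d(w, C) = -3
K(v) = 2*v/(-16 + v) (K(v) = (2*v)/(-16 + v) = 2*v/(-16 + v))
F(M) = -3
F(29)*K(-5) - 443 = -6*(-5)/(-16 - 5) - 443 = -6*(-5)/(-21) - 443 = -6*(-5)*(-1)/21 - 443 = -3*10/21 - 443 = -10/7 - 443 = -3111/7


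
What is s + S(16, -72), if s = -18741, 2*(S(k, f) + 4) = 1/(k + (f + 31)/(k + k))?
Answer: -8828879/471 ≈ -18745.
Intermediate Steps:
S(k, f) = -4 + 1/(2*(k + (31 + f)/(2*k))) (S(k, f) = -4 + 1/(2*(k + (f + 31)/(k + k))) = -4 + 1/(2*(k + (31 + f)/((2*k)))) = -4 + 1/(2*(k + (31 + f)*(1/(2*k)))) = -4 + 1/(2*(k + (31 + f)/(2*k))))
s + S(16, -72) = -18741 + (-124 + 16 - 8*16² - 4*(-72))/(31 - 72 + 2*16²) = -18741 + (-124 + 16 - 8*256 + 288)/(31 - 72 + 2*256) = -18741 + (-124 + 16 - 2048 + 288)/(31 - 72 + 512) = -18741 - 1868/471 = -8828879/471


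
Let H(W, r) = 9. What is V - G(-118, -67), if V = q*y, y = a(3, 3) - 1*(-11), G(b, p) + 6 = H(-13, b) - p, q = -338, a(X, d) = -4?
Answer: -2436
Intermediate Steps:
G(b, p) = 3 - p (G(b, p) = -6 + (9 - p) = 3 - p)
y = 7 (y = -4 - 1*(-11) = -4 + 11 = 7)
V = -2366 (V = -338*7 = -2366)
V - G(-118, -67) = -2366 - (3 - 1*(-67)) = -2366 - (3 + 67) = -2366 - 1*70 = -2366 - 70 = -2436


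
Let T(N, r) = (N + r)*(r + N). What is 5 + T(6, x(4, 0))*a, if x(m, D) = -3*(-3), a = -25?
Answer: -5620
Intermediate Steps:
x(m, D) = 9
T(N, r) = (N + r)² (T(N, r) = (N + r)*(N + r) = (N + r)²)
5 + T(6, x(4, 0))*a = 5 + (6 + 9)²*(-25) = 5 + 15²*(-25) = 5 + 225*(-25) = 5 - 5625 = -5620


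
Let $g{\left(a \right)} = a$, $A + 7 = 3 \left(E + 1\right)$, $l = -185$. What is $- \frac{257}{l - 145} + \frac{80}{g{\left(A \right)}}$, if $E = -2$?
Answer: $- \frac{2383}{330} \approx -7.2212$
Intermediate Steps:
$A = -10$ ($A = -7 + 3 \left(-2 + 1\right) = -7 + 3 \left(-1\right) = -7 - 3 = -10$)
$- \frac{257}{l - 145} + \frac{80}{g{\left(A \right)}} = - \frac{257}{-185 - 145} + \frac{80}{-10} = - \frac{257}{-185 - 145} + 80 \left(- \frac{1}{10}\right) = - \frac{257}{-330} - 8 = \left(-257\right) \left(- \frac{1}{330}\right) - 8 = \frac{257}{330} - 8 = - \frac{2383}{330}$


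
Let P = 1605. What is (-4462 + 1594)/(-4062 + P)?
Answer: 956/819 ≈ 1.1673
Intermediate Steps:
(-4462 + 1594)/(-4062 + P) = (-4462 + 1594)/(-4062 + 1605) = -2868/(-2457) = -2868*(-1/2457) = 956/819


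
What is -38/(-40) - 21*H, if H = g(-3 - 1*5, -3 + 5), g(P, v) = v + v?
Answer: -1661/20 ≈ -83.050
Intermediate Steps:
g(P, v) = 2*v
H = 4 (H = 2*(-3 + 5) = 2*2 = 4)
-38/(-40) - 21*H = -38/(-40) - 21*4 = -38*(-1/40) - 84 = 19/20 - 84 = -1661/20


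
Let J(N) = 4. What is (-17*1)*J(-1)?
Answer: -68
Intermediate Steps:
(-17*1)*J(-1) = -17*1*4 = -17*4 = -68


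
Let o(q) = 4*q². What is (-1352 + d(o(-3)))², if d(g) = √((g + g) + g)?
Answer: 1828012 - 16224*√3 ≈ 1.7999e+6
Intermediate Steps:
d(g) = √3*√g (d(g) = √(2*g + g) = √(3*g) = √3*√g)
(-1352 + d(o(-3)))² = (-1352 + √3*√(4*(-3)²))² = (-1352 + √3*√(4*9))² = (-1352 + √3*√36)² = (-1352 + √3*6)² = (-1352 + 6*√3)²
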